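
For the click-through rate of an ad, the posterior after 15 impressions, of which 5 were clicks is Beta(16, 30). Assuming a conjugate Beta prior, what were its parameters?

A Beta(α, β) prior with s successes and f failures in binomial data gives a Beta(α+s, β+f) posterior.
Subtract the data counts: 16−5=11, 30−10=20.

Beta(11, 20)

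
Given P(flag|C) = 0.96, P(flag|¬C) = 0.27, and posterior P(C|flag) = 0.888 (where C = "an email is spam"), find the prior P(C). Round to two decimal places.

P(C) = 0.69

In odds form, posterior odds = prior odds × likelihood ratio, so prior odds = posterior odds ÷ LR.
Posterior odds = 0.888/(1−0.888) = 7.9286. LR = 0.96/0.27 = 3.5556.
Prior odds = 7.9286/3.5556 = 2.2299, so P(C) = 2.2299/(1+2.2299) ≈ 0.69.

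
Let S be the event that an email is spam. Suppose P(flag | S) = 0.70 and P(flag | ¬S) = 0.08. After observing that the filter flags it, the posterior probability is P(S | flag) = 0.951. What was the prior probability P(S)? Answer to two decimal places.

P(S) = 0.69

Bayes' rule in odds form gives O(S|E) = O(S)·[P(E|S)/P(E|¬S)], hence O(S) = O(S|E)/LR.
Posterior odds = 0.951/(1−0.951) = 19.4082. LR = 0.70/0.08 = 8.7500.
Prior odds = 19.4082/8.7500 = 2.2181, so P(S) = 2.2181/(1+2.2181) ≈ 0.69.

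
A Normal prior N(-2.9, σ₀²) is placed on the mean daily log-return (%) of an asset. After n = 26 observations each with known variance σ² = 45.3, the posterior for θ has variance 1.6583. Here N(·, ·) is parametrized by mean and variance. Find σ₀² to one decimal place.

σ₀² = 34.4

Posterior precision equals prior precision plus data precision: 1/σ_n² = 1/σ₀² + n/σ².
So 1/σ₀² = 1/1.6583 − 26/45.3 = 0.603027 − 0.573951 = 0.029076.
Hence σ₀² = 1/0.029076 ≈ 34.4.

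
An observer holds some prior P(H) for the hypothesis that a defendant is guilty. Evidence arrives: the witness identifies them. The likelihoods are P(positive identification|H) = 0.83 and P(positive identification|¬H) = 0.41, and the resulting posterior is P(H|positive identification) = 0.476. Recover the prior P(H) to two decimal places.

P(H) = 0.31

In odds form, posterior odds = prior odds × likelihood ratio, so prior odds = posterior odds ÷ LR.
Posterior odds = 0.476/(1−0.476) = 0.9084. LR = 0.83/0.41 = 2.0244.
Prior odds = 0.9084/2.0244 = 0.4487, so P(H) = 0.4487/(1+0.4487) ≈ 0.31.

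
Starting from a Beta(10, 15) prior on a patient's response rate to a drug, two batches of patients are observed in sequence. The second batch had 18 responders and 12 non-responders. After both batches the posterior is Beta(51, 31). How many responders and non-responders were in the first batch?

23 responders and 4 non-responders

Sequential conjugate updates are equivalent to a single update on the pooled data, so total successes = posterior α − prior α and total failures = posterior β − prior β.
Total across both batches: 51−10=41 responders, 31−15=16 non-responders.
Subtract the second batch: 41−18=23 responders and 16−12=4 non-responders.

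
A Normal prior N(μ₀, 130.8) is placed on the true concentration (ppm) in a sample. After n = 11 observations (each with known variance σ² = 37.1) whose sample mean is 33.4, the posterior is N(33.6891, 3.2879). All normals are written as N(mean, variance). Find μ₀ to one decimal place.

μ₀ = 44.9

The posterior mean is a precision-weighted average: μ_n = (τ₀μ₀ + τ_data·x̄)/(τ₀+τ_data), with τ₀=1/σ₀² and τ_data=n/σ².
Here τ₀ = 1/130.8 = 0.007645 and τ_data = 11/37.1 = 0.296496, so τ_n = 0.304141.
Rearranging for μ₀: μ₀ = (μ_n·τ_n − τ_data·x̄)/τ₀ = (33.6891·0.304141 − 0.296496·33.4) / 0.007645 = 0.343270/0.007645 ≈ 44.9.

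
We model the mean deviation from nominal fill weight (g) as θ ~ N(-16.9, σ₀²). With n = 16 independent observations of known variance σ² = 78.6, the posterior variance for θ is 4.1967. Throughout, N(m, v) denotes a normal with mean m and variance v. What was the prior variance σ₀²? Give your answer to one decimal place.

σ₀² = 28.8

Posterior precision equals prior precision plus data precision: 1/σ_n² = 1/σ₀² + n/σ².
So 1/σ₀² = 1/4.1967 − 16/78.6 = 0.238282 − 0.203562 = 0.034720.
Hence σ₀² = 1/0.034720 ≈ 28.8.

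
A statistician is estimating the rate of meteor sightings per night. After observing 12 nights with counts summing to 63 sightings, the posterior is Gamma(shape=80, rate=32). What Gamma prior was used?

A Gamma(α, β) prior (rate parametrization) on a Poisson rate with n observations summing to S gives posterior Gamma(α+S, β+n).
So α = 80 − 63 = 17 and β = 32 − 12 = 20.

Gamma(shape=17, rate=20)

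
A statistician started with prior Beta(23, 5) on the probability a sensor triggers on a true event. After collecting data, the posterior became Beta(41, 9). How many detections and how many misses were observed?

18 detections and 4 misses

Under Beta–binomial conjugacy the posterior parameters are (a+s, b+f).
So s = 41 − 23 = 18 and f = 9 − 5 = 4.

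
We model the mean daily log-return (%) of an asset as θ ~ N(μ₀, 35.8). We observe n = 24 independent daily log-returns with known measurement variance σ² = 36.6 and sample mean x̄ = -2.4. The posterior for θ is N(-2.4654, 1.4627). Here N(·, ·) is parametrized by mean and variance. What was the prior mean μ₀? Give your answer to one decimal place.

The posterior mean is a precision-weighted average: μ_n = (τ₀μ₀ + τ_data·x̄)/(τ₀+τ_data), with τ₀=1/σ₀² and τ_data=n/σ².
Here τ₀ = 1/35.8 = 0.027933 and τ_data = 24/36.6 = 0.655738, so τ_n = 0.683671.
Rearranging for μ₀: μ₀ = (μ_n·τ_n − τ_data·x̄)/τ₀ = (-2.4654·0.683671 − 0.655738·-2.4) / 0.027933 = -0.111751/0.027933 ≈ -4.0.

μ₀ = -4.0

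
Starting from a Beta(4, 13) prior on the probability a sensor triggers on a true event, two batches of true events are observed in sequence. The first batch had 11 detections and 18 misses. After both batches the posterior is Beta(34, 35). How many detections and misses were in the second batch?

Sequential conjugate updates are equivalent to a single update on the pooled data, so total successes = posterior α − prior α and total failures = posterior β − prior β.
Total across both batches: 34−4=30 detections, 35−13=22 misses.
Subtract the first batch: 30−11=19 detections and 22−18=4 misses.

19 detections and 4 misses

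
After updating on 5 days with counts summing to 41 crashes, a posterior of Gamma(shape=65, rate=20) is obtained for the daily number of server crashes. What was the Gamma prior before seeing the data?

Gamma(shape=24, rate=15)

A Gamma(α, β) prior (rate parametrization) on a Poisson rate with n observations summing to S gives posterior Gamma(α+S, β+n).
So α = 65 − 41 = 24 and β = 20 − 5 = 15.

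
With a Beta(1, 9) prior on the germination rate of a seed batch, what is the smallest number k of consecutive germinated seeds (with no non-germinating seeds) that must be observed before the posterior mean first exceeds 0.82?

After k germinated seeds and 0 non-germinating seeds the posterior is Beta(1+k, 9), with mean (1+k)/(1+9+k).
Set (1+k)/(10+k) > 0.82 and solve: k > (0.82·10 − 1)/(1 − 0.82) = 40.000.
The smallest integer exceeding 40.000 is 41, and checking k=41: (42)/(51) = 0.8235 > 0.82.

k = 41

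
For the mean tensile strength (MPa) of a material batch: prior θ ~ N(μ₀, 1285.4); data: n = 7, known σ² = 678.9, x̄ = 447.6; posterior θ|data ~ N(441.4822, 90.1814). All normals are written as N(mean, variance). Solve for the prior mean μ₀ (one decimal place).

With known observation variance, the Normal–Normal posterior has precision τ_n = τ₀ + n/σ² and mean μ_n = (τ₀μ₀ + (n/σ²)x̄)/τ_n.
Here τ₀ = 1/1285.4 = 0.000778 and τ_data = 7/678.9 = 0.010311, so τ_n = 0.011089.
Rearranging for μ₀: μ₀ = (μ_n·τ_n − τ_data·x̄)/τ₀ = (441.4822·0.011089 − 0.010311·447.6) / 0.000778 = 0.280393/0.000778 ≈ 360.4.

μ₀ = 360.4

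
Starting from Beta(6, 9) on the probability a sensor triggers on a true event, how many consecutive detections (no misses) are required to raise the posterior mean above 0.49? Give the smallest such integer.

After k detections and 0 misses the posterior is Beta(6+k, 9), with mean (6+k)/(6+9+k).
Set (6+k)/(15+k) > 0.49 and solve: k > (0.49·15 − 6)/(1 − 0.49) = 2.647.
The smallest integer exceeding 2.647 is 3.

k = 3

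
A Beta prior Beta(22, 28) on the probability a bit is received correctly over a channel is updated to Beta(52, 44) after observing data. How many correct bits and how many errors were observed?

Under Beta–binomial conjugacy the posterior parameters are (α+s, β+f).
Match parameters: s=52−22=30, f=44−28=16.

30 correct bits and 16 errors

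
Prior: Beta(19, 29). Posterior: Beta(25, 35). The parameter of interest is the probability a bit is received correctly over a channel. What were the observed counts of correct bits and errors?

6 correct bits and 6 errors

Beta is conjugate to the binomial likelihood: posterior = Beta(a+s, b+f).
Match parameters: s=25−19=6, f=35−29=6.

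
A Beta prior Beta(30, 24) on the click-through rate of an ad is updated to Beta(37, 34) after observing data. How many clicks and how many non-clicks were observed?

7 clicks and 10 non-clicks

A Beta(a, b) prior with s successes and f failures in binomial data gives a Beta(a+s, b+f) posterior.
Match parameters: s=37−30=7, f=34−24=10.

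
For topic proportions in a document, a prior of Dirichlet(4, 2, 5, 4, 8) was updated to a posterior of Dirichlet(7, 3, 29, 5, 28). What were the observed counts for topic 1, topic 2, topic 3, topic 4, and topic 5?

counts (3, 1, 24, 1, 20)

For a Dirichlet(α) prior with multinomial counts c, the posterior is Dirichlet(α + c) componentwise.
Counts are posterior − prior componentwise: 7−4=3, 3−2=1, 29−5=24, 5−4=1, 28−8=20.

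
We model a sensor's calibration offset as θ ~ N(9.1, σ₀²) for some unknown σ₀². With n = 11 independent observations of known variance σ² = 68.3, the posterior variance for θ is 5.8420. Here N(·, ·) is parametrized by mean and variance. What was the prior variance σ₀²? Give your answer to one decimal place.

σ₀² = 98.8

For the Normal–Normal model with known σ², precisions add: τ_n = τ₀ + n/σ².
So 1/σ₀² = 1/5.8420 − 11/68.3 = 0.171174 − 0.161054 = 0.010120.
Hence σ₀² = 1/0.010120 ≈ 98.8.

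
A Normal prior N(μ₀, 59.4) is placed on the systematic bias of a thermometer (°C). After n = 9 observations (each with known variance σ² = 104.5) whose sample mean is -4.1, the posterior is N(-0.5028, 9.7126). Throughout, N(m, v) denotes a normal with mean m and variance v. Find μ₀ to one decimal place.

μ₀ = 17.9

The posterior mean is a precision-weighted average: μ_n = (τ₀μ₀ + τ_data·x̄)/(τ₀+τ_data), with τ₀=1/σ₀² and τ_data=n/σ².
Here τ₀ = 1/59.4 = 0.016835 and τ_data = 9/104.5 = 0.086124, so τ_n = 0.102959.
Rearranging for μ₀: μ₀ = (μ_n·τ_n − τ_data·x̄)/τ₀ = (-0.5028·0.102959 − 0.086124·-4.1) / 0.016835 = 0.301341/0.016835 ≈ 17.9.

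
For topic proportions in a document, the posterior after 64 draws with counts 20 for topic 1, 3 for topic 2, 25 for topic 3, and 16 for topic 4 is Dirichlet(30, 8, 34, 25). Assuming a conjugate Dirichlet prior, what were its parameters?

Dirichlet(10, 5, 9, 9)

For a Dirichlet(α) prior with multinomial counts c, the posterior is Dirichlet(α + c) componentwise.
Subtract each count from the matching posterior parameter: 30−20=10, 8−3=5, 34−25=9, 25−16=9.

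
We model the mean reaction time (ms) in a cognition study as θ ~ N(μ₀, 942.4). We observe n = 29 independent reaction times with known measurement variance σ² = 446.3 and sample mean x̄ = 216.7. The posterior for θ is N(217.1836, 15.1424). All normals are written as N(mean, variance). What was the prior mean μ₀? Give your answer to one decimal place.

μ₀ = 246.8

The posterior mean is a precision-weighted average: μ_n = (τ₀μ₀ + τ_data·x̄)/(τ₀+τ_data), with τ₀=1/σ₀² and τ_data=n/σ².
Here τ₀ = 1/942.4 = 0.001061 and τ_data = 29/446.3 = 0.064979, so τ_n = 0.066040.
Rearranging for μ₀: μ₀ = (μ_n·τ_n − τ_data·x̄)/τ₀ = (217.1836·0.066040 − 0.064979·216.7) / 0.001061 = 0.261856/0.001061 ≈ 246.8.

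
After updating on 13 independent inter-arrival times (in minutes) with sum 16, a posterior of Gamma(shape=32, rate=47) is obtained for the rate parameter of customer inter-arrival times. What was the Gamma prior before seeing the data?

Gamma(shape=19, rate=31)

Gamma–exponential conjugacy: posterior shape = α + n, posterior rate = β + Σtᵢ.
So α = 32 − 13 = 19 and β = 47 − 16 = 31.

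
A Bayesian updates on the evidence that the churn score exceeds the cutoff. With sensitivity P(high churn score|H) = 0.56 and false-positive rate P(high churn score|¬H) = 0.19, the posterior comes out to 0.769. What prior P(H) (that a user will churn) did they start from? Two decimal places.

In odds form, posterior odds = prior odds × likelihood ratio, so prior odds = posterior odds ÷ LR.
Posterior odds = 0.769/(1−0.769) = 3.3290. LR = 0.56/0.19 = 2.9474.
Prior odds = 3.3290/2.9474 = 1.1295, so P(H) = 1.1295/(1+1.1295) ≈ 0.53.

P(H) = 0.53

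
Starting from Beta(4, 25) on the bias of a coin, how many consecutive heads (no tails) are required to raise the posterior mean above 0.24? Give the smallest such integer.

k = 4

After k heads and 0 tails the posterior is Beta(4+k, 25), with mean (4+k)/(4+25+k).
Set (4+k)/(29+k) > 0.24 and solve: k > (0.24·29 − 4)/(1 − 0.24) = 3.895.
The smallest integer exceeding 3.895 is 4.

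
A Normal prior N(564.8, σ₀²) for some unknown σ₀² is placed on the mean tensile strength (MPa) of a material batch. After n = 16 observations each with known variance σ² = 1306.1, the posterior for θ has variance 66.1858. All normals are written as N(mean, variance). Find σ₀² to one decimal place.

σ₀² = 349.8

For the Normal–Normal model with known σ², precisions add: τ_n = τ₀ + n/σ².
So 1/σ₀² = 1/66.1858 − 16/1306.1 = 0.015109 − 0.012250 = 0.002859.
Hence σ₀² = 1/0.002859 ≈ 349.8.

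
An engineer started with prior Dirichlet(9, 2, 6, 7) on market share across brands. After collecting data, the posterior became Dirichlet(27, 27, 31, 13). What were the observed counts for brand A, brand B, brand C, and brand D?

counts (18, 25, 25, 6)

For a Dirichlet(α) prior with multinomial counts c, the posterior is Dirichlet(α + c) componentwise.
Counts are posterior − prior componentwise: 27−9=18, 27−2=25, 31−6=25, 13−7=6.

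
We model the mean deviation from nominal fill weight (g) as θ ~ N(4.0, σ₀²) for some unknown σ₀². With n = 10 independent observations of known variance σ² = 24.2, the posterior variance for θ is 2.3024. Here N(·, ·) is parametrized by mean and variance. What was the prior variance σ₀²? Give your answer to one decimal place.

For the Normal–Normal model with known σ², precisions add: τ_n = τ₀ + n/σ².
So 1/σ₀² = 1/2.3024 − 10/24.2 = 0.434329 − 0.413223 = 0.021106.
Hence σ₀² = 1/0.021106 ≈ 47.4.

σ₀² = 47.4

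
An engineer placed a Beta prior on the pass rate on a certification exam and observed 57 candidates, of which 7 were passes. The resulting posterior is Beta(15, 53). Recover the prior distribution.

Beta(8, 3)

A Beta(α, β) prior with s successes and f failures in binomial data gives a Beta(α+s, β+f) posterior.
Subtract the data counts: 15−7=8, 53−50=3.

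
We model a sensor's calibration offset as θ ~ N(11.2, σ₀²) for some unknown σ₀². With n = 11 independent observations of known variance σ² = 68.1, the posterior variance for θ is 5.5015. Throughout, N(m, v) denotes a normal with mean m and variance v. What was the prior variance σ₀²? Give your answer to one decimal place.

Posterior precision equals prior precision plus data precision: 1/σ_n² = 1/σ₀² + n/σ².
So 1/σ₀² = 1/5.5015 − 11/68.1 = 0.181769 − 0.161527 = 0.020242.
Hence σ₀² = 1/0.020242 ≈ 49.4.

σ₀² = 49.4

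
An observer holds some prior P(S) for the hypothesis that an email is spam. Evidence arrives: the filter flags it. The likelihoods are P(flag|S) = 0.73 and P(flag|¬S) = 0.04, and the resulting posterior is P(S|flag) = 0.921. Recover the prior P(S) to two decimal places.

In odds form, posterior odds = prior odds × likelihood ratio, so prior odds = posterior odds ÷ LR.
Posterior odds = 0.921/(1−0.921) = 11.6582. LR = 0.73/0.04 = 18.2500.
Prior odds = 11.6582/18.2500 = 0.6388, so P(S) = 0.6388/(1+0.6388) ≈ 0.39.

P(S) = 0.39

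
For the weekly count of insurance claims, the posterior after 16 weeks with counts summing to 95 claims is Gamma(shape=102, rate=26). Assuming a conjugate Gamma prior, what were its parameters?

Gamma–Poisson conjugacy: posterior shape = α + Σxᵢ, posterior rate = β + n.
So α = 102 − 95 = 7 and β = 26 − 16 = 10.

Gamma(shape=7, rate=10)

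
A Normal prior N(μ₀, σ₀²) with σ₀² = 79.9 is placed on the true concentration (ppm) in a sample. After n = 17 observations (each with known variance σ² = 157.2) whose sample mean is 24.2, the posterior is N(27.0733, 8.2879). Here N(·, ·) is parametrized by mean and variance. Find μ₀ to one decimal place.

μ₀ = 51.9

The posterior mean is a precision-weighted average: μ_n = (τ₀μ₀ + τ_data·x̄)/(τ₀+τ_data), with τ₀=1/σ₀² and τ_data=n/σ².
Here τ₀ = 1/79.9 = 0.012516 and τ_data = 17/157.2 = 0.108142, so τ_n = 0.120658.
Rearranging for μ₀: μ₀ = (μ_n·τ_n − τ_data·x̄)/τ₀ = (27.0733·0.120658 − 0.108142·24.2) / 0.012516 = 0.649574/0.012516 ≈ 51.9.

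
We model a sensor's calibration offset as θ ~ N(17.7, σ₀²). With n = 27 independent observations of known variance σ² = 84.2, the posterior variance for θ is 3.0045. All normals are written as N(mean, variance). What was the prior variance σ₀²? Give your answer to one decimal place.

For the Normal–Normal model with known σ², precisions add: τ_n = τ₀ + n/σ².
So 1/σ₀² = 1/3.0045 − 27/84.2 = 0.332834 − 0.320665 = 0.012169.
Hence σ₀² = 1/0.012169 ≈ 82.2.

σ₀² = 82.2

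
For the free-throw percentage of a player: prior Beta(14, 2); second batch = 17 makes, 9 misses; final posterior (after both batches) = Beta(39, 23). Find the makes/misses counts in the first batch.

8 makes and 12 misses

Because Beta–binomial updating is additive in the counts, the combined data contributed (α_post−α_prior, β_post−β_prior) successes and failures.
Total across both batches: 39−14=25 makes, 23−2=21 misses.
Subtract the second batch: 25−17=8 makes and 21−9=12 misses.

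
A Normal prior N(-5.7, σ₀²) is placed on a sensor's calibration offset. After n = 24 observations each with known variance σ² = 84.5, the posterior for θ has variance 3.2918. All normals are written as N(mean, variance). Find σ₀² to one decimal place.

σ₀² = 50.6

For the Normal–Normal model with known σ², precisions add: τ_n = τ₀ + n/σ².
So 1/σ₀² = 1/3.2918 − 24/84.5 = 0.303785 − 0.284024 = 0.019761.
Hence σ₀² = 1/0.019761 ≈ 50.6.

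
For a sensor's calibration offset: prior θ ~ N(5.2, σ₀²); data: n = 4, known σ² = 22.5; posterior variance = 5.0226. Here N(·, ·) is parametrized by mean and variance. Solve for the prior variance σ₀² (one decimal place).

σ₀² = 46.9

Posterior precision equals prior precision plus data precision: 1/σ_n² = 1/σ₀² + n/σ².
So 1/σ₀² = 1/5.0226 − 4/22.5 = 0.199100 − 0.177778 = 0.021322.
Hence σ₀² = 1/0.021322 ≈ 46.9.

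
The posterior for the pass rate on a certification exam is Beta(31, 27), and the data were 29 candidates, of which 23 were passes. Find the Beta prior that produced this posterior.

Under Beta–binomial conjugacy the posterior parameters are (a+s, b+f).
So a = 31 − 23 = 8 and b = 27 − 6 = 21.

Beta(8, 21)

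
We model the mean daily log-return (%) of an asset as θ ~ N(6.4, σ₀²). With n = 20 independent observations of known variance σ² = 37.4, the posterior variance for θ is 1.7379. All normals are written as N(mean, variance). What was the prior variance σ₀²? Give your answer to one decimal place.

Posterior precision equals prior precision plus data precision: 1/σ_n² = 1/σ₀² + n/σ².
So 1/σ₀² = 1/1.7379 − 20/37.4 = 0.575407 − 0.534759 = 0.040648.
Hence σ₀² = 1/0.040648 ≈ 24.6.

σ₀² = 24.6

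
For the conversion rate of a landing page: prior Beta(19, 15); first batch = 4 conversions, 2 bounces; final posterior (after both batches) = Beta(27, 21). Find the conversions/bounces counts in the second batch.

4 conversions and 4 bounces

Sequential conjugate updates are equivalent to a single update on the pooled data, so total successes = posterior α − prior α and total failures = posterior β − prior β.
Total across both batches: 27−19=8 conversions, 21−15=6 bounces.
Subtract the first batch: 8−4=4 conversions and 6−2=4 bounces.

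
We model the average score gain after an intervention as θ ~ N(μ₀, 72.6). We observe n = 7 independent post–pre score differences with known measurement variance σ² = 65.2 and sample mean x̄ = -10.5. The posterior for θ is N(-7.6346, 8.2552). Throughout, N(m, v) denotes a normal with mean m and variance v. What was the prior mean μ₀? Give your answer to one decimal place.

With known observation variance, the Normal–Normal posterior has precision τ_n = τ₀ + n/σ² and mean μ_n = (τ₀μ₀ + (n/σ²)x̄)/τ_n.
Here τ₀ = 1/72.6 = 0.013774 and τ_data = 7/65.2 = 0.107362, so τ_n = 0.121136.
Rearranging for μ₀: μ₀ = (μ_n·τ_n − τ_data·x̄)/τ₀ = (-7.6346·0.121136 − 0.107362·-10.5) / 0.013774 = 0.202476/0.013774 ≈ 14.7.

μ₀ = 14.7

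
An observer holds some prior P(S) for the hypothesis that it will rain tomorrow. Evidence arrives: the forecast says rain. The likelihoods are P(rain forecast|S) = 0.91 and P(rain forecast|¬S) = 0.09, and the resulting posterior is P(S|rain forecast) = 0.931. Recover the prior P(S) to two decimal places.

P(S) = 0.57

Bayes' rule in odds form gives O(S|E) = O(S)·[P(E|S)/P(E|¬S)], hence O(S) = O(S|E)/LR.
Posterior odds = 0.931/(1−0.931) = 13.4928. LR = 0.91/0.09 = 10.1111.
Prior odds = 13.4928/10.1111 = 1.3345, so P(S) = 1.3345/(1+1.3345) ≈ 0.57.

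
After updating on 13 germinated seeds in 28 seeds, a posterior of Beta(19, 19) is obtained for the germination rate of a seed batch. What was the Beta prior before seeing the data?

Beta(6, 4)

Under Beta–binomial conjugacy the posterior parameters are (a+s, b+f).
So a = 19 − 13 = 6 and b = 19 − 15 = 4.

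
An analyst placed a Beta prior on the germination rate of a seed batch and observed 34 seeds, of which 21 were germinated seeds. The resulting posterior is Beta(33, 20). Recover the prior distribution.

Under Beta–binomial conjugacy the posterior parameters are (a+s, b+f).
Subtract the data counts: 33−21=12, 20−13=7.

Beta(12, 7)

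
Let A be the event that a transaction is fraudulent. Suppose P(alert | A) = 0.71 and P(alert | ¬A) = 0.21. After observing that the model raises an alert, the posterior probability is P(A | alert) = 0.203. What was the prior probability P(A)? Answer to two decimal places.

Bayes' rule in odds form gives O(A|E) = O(A)·[P(E|A)/P(E|¬A)], hence O(A) = O(A|E)/LR.
Posterior odds = 0.203/(1−0.203) = 0.2547. LR = 0.71/0.21 = 3.3810.
Prior odds = 0.2547/3.3810 = 0.0753, so P(A) = 0.0753/(1+0.0753) ≈ 0.07.

P(A) = 0.07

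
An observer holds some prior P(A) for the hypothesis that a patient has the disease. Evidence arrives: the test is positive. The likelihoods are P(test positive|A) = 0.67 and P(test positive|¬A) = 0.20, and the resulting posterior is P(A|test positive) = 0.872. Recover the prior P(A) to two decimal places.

Bayes' rule in odds form gives O(A|E) = O(A)·[P(E|A)/P(E|¬A)], hence O(A) = O(A|E)/LR.
Posterior odds = 0.872/(1−0.872) = 6.8125. LR = 0.67/0.20 = 3.3500.
Prior odds = 6.8125/3.3500 = 2.0336, so P(A) = 2.0336/(1+2.0336) ≈ 0.67.

P(A) = 0.67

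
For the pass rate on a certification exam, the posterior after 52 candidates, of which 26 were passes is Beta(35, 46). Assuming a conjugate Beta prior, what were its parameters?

Beta(9, 20)

A Beta(a, b) prior with s successes and f failures in binomial data gives a Beta(a+s, b+f) posterior.
So a = 35 − 26 = 9 and b = 46 − 26 = 20.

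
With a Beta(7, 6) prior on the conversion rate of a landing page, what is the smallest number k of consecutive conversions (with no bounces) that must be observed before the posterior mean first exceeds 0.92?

After k conversions and 0 bounces the posterior is Beta(7+k, 6), with mean (7+k)/(7+6+k).
Set (7+k)/(13+k) > 0.92 and solve: k > (0.92·13 − 7)/(1 − 0.92) = 62.000.
The smallest integer exceeding 62.000 is 63.

k = 63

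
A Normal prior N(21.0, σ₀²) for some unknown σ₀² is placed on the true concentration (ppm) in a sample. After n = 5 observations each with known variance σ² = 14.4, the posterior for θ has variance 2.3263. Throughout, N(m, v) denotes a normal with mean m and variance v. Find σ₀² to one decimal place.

σ₀² = 12.1

For the Normal–Normal model with known σ², precisions add: τ_n = τ₀ + n/σ².
So 1/σ₀² = 1/2.3263 − 5/14.4 = 0.429867 − 0.347222 = 0.082645.
Hence σ₀² = 1/0.082645 ≈ 12.1.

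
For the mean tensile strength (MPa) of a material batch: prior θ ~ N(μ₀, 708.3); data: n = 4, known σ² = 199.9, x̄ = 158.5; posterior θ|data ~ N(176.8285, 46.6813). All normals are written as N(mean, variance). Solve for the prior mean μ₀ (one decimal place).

μ₀ = 436.6

With known observation variance, the Normal–Normal posterior has precision τ_n = τ₀ + n/σ² and mean μ_n = (τ₀μ₀ + (n/σ²)x̄)/τ_n.
Here τ₀ = 1/708.3 = 0.001412 and τ_data = 4/199.9 = 0.020010, so τ_n = 0.021422.
Rearranging for μ₀: μ₀ = (μ_n·τ_n − τ_data·x̄)/τ₀ = (176.8285·0.021422 − 0.020010·158.5) / 0.001412 = 0.616435/0.001412 ≈ 436.6.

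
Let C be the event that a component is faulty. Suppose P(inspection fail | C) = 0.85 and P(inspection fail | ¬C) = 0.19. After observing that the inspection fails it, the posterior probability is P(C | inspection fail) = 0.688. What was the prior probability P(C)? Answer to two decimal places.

P(C) = 0.33

In odds form, posterior odds = prior odds × likelihood ratio, so prior odds = posterior odds ÷ LR.
Posterior odds = 0.688/(1−0.688) = 2.2051. LR = 0.85/0.19 = 4.4737.
Prior odds = 2.2051/4.4737 = 0.4929, so P(C) = 0.4929/(1+0.4929) ≈ 0.33.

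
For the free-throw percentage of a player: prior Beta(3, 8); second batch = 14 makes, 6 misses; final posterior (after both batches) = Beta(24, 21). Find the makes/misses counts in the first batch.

7 makes and 7 misses

Sequential conjugate updates are equivalent to a single update on the pooled data, so total successes = posterior α − prior α and total failures = posterior β − prior β.
Total across both batches: 24−3=21 makes, 21−8=13 misses.
Subtract the second batch: 21−14=7 makes and 13−6=7 misses.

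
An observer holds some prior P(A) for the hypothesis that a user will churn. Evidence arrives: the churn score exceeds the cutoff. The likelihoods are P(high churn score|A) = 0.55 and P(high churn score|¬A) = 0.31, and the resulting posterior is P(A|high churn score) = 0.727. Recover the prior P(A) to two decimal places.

P(A) = 0.60

In odds form, posterior odds = prior odds × likelihood ratio, so prior odds = posterior odds ÷ LR.
Posterior odds = 0.727/(1−0.727) = 2.6630. LR = 0.55/0.31 = 1.7742.
Prior odds = 2.6630/1.7742 = 1.5010, so P(A) = 1.5010/(1+1.5010) ≈ 0.60.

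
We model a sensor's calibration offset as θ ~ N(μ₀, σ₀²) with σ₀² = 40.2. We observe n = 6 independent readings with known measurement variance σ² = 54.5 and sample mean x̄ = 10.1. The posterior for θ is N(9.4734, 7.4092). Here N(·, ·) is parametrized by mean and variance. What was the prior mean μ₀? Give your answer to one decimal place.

μ₀ = 6.7

With known observation variance, the Normal–Normal posterior has precision τ_n = τ₀ + n/σ² and mean μ_n = (τ₀μ₀ + (n/σ²)x̄)/τ_n.
Here τ₀ = 1/40.2 = 0.024876 and τ_data = 6/54.5 = 0.110092, so τ_n = 0.134968.
Rearranging for μ₀: μ₀ = (μ_n·τ_n − τ_data·x̄)/τ₀ = (9.4734·0.134968 − 0.110092·10.1) / 0.024876 = 0.166677/0.024876 ≈ 6.7.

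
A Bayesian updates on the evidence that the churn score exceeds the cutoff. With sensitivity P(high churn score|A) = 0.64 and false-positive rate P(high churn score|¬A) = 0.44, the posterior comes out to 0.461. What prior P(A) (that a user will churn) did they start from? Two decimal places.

P(A) = 0.37

In odds form, posterior odds = prior odds × likelihood ratio, so prior odds = posterior odds ÷ LR.
Posterior odds = 0.461/(1−0.461) = 0.8553. LR = 0.64/0.44 = 1.4545.
Prior odds = 0.8553/1.4545 = 0.5880, so P(A) = 0.5880/(1+0.5880) ≈ 0.37.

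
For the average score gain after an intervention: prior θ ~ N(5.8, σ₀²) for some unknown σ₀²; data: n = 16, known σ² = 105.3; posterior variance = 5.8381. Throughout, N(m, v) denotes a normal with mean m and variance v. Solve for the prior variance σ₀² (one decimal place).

Posterior precision equals prior precision plus data precision: 1/σ_n² = 1/σ₀² + n/σ².
So 1/σ₀² = 1/5.8381 − 16/105.3 = 0.171289 − 0.151947 = 0.019342.
Hence σ₀² = 1/0.019342 ≈ 51.7.

σ₀² = 51.7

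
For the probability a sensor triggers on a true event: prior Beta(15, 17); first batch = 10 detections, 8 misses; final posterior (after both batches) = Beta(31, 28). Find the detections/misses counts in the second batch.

Because Beta–binomial updating is additive in the counts, the combined data contributed (α_post−α_prior, β_post−β_prior) successes and failures.
Total across both batches: 31−15=16 detections, 28−17=11 misses.
Subtract the first batch: 16−10=6 detections and 11−8=3 misses.

6 detections and 3 misses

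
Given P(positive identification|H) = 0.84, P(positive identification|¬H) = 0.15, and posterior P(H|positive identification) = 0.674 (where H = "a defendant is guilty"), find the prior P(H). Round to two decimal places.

P(H) = 0.27

In odds form, posterior odds = prior odds × likelihood ratio, so prior odds = posterior odds ÷ LR.
Posterior odds = 0.674/(1−0.674) = 2.0675. LR = 0.84/0.15 = 5.6000.
Prior odds = 2.0675/5.6000 = 0.3692, so P(H) = 0.3692/(1+0.3692) ≈ 0.27.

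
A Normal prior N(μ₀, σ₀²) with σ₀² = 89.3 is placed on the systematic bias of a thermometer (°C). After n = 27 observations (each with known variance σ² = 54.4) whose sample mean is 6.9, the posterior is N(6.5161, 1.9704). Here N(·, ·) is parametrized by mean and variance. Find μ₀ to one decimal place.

μ₀ = -10.5

The posterior mean is a precision-weighted average: μ_n = (τ₀μ₀ + τ_data·x̄)/(τ₀+τ_data), with τ₀=1/σ₀² and τ_data=n/σ².
Here τ₀ = 1/89.3 = 0.011198 and τ_data = 27/54.4 = 0.496324, so τ_n = 0.507522.
Rearranging for μ₀: μ₀ = (μ_n·τ_n − τ_data·x̄)/τ₀ = (6.5161·0.507522 − 0.496324·6.9) / 0.011198 = -0.117571/0.011198 ≈ -10.5.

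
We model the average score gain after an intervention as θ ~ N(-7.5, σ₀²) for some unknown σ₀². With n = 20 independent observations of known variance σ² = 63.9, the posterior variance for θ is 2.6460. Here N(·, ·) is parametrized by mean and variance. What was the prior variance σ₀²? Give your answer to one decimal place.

For the Normal–Normal model with known σ², precisions add: τ_n = τ₀ + n/σ².
So 1/σ₀² = 1/2.6460 − 20/63.9 = 0.377929 − 0.312989 = 0.064940.
Hence σ₀² = 1/0.064940 ≈ 15.4.

σ₀² = 15.4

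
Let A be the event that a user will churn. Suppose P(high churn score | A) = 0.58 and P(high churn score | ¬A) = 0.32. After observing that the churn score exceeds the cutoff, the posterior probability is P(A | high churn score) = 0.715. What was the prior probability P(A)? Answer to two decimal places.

In odds form, posterior odds = prior odds × likelihood ratio, so prior odds = posterior odds ÷ LR.
Posterior odds = 0.715/(1−0.715) = 2.5088. LR = 0.58/0.32 = 1.8125.
Prior odds = 2.5088/1.8125 = 1.3842, so P(A) = 1.3842/(1+1.3842) ≈ 0.58.

P(A) = 0.58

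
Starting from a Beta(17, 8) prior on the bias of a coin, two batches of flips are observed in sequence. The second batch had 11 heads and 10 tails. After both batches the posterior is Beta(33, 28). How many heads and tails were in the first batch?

Sequential conjugate updates are equivalent to a single update on the pooled data, so total successes = posterior α − prior α and total failures = posterior β − prior β.
Total across both batches: 33−17=16 heads, 28−8=20 tails.
Subtract the second batch: 16−11=5 heads and 20−10=10 tails.

5 heads and 10 tails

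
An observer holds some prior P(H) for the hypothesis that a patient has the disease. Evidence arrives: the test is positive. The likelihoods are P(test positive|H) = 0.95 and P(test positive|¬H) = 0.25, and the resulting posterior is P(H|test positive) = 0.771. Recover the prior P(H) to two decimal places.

P(H) = 0.47

In odds form, posterior odds = prior odds × likelihood ratio, so prior odds = posterior odds ÷ LR.
Posterior odds = 0.771/(1−0.771) = 3.3668. LR = 0.95/0.25 = 3.8000.
Prior odds = 3.3668/3.8000 = 0.8860, so P(H) = 0.8860/(1+0.8860) ≈ 0.47.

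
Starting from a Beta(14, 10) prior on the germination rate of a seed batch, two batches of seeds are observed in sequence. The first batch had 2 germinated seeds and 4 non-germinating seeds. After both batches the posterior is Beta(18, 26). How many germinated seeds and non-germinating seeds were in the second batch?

Because Beta–binomial updating is additive in the counts, the combined data contributed (α_post−α_prior, β_post−β_prior) successes and failures.
Total across both batches: 18−14=4 germinated seeds, 26−10=16 non-germinating seeds.
Subtract the first batch: 4−2=2 germinated seeds and 16−4=12 non-germinating seeds.

2 germinated seeds and 12 non-germinating seeds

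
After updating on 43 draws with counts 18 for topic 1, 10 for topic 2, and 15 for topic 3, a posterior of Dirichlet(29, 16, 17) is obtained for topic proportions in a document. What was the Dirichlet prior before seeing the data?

Dirichlet(11, 6, 2)

For a Dirichlet(α) prior with multinomial counts c, the posterior is Dirichlet(α + c) componentwise.
Subtract each count from the matching posterior parameter: 29−18=11, 16−10=6, 17−15=2.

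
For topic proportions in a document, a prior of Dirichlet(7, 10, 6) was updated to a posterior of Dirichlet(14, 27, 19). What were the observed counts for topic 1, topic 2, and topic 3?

counts (7, 17, 13)

For a Dirichlet(α) prior with multinomial counts c, the posterior is Dirichlet(α + c) componentwise.
Counts are posterior − prior componentwise: 14−7=7, 27−10=17, 19−6=13.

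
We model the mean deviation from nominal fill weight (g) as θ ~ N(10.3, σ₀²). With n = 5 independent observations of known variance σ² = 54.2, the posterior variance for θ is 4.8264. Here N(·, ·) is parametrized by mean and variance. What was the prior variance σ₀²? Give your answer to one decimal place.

σ₀² = 8.7

For the Normal–Normal model with known σ², precisions add: τ_n = τ₀ + n/σ².
So 1/σ₀² = 1/4.8264 − 5/54.2 = 0.207194 − 0.092251 = 0.114943.
Hence σ₀² = 1/0.114943 ≈ 8.7.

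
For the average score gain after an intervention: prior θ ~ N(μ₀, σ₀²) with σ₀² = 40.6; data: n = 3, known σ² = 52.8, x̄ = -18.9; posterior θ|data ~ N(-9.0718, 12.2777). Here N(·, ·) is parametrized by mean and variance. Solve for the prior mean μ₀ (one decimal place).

μ₀ = 13.6

The posterior mean is a precision-weighted average: μ_n = (τ₀μ₀ + τ_data·x̄)/(τ₀+τ_data), with τ₀=1/σ₀² and τ_data=n/σ².
Here τ₀ = 1/40.6 = 0.024631 and τ_data = 3/52.8 = 0.056818, so τ_n = 0.081449.
Rearranging for μ₀: μ₀ = (μ_n·τ_n − τ_data·x̄)/τ₀ = (-9.0718·0.081449 − 0.056818·-18.9) / 0.024631 = 0.334971/0.024631 ≈ 13.6.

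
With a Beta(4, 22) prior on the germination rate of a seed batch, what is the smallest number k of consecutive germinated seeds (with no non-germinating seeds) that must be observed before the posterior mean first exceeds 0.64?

After k germinated seeds and 0 non-germinating seeds the posterior is Beta(4+k, 22), with mean (4+k)/(4+22+k).
Set (4+k)/(26+k) > 0.64 and solve: k > (0.64·26 − 4)/(1 − 0.64) = 35.111.
The smallest integer exceeding 35.111 is 36.

k = 36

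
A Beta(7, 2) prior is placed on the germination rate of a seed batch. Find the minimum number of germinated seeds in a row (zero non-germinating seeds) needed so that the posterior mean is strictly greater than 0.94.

After k germinated seeds and 0 non-germinating seeds the posterior is Beta(7+k, 2), with mean (7+k)/(7+2+k).
Set (7+k)/(9+k) > 0.94 and solve: k > (0.94·9 − 7)/(1 − 0.94) = 24.333.
The smallest integer exceeding 24.333 is 25.

k = 25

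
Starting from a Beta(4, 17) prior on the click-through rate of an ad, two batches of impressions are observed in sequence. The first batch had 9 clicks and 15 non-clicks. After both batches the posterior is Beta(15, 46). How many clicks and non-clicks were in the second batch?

Because Beta–binomial updating is additive in the counts, the combined data contributed (α_post−α_prior, β_post−β_prior) successes and failures.
Total across both batches: 15−4=11 clicks, 46−17=29 non-clicks.
Subtract the first batch: 11−9=2 clicks and 29−15=14 non-clicks.

2 clicks and 14 non-clicks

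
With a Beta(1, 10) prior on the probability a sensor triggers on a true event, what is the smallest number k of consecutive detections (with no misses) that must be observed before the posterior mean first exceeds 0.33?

After k detections and 0 misses the posterior is Beta(1+k, 10), with mean (1+k)/(1+10+k).
Set (1+k)/(11+k) > 0.33 and solve: k > (0.33·11 − 1)/(1 − 0.33) = 3.925.
The smallest integer exceeding 3.925 is 4.

k = 4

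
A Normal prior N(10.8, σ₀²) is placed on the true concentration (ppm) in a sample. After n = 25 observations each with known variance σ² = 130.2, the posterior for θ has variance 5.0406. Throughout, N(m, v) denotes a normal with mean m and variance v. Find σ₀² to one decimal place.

σ₀² = 156.8

For the Normal–Normal model with known σ², precisions add: τ_n = τ₀ + n/σ².
So 1/σ₀² = 1/5.0406 − 25/130.2 = 0.198389 − 0.192012 = 0.006377.
Hence σ₀² = 1/0.006377 ≈ 156.8.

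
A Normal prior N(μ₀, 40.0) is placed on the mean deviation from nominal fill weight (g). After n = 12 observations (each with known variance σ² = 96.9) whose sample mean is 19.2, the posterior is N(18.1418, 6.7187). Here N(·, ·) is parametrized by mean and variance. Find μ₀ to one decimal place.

The posterior mean is a precision-weighted average: μ_n = (τ₀μ₀ + τ_data·x̄)/(τ₀+τ_data), with τ₀=1/σ₀² and τ_data=n/σ².
Here τ₀ = 1/40.0 = 0.025000 and τ_data = 12/96.9 = 0.123839, so τ_n = 0.148839.
Rearranging for μ₀: μ₀ = (μ_n·τ_n − τ_data·x̄)/τ₀ = (18.1418·0.148839 − 0.123839·19.2) / 0.025000 = 0.322499/0.025000 ≈ 12.9.

μ₀ = 12.9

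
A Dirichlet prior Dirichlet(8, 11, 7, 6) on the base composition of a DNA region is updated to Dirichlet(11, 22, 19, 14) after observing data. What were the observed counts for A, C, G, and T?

For a Dirichlet(α) prior with multinomial counts c, the posterior is Dirichlet(α + c) componentwise.
Counts are posterior − prior componentwise: 11−8=3, 22−11=11, 19−7=12, 14−6=8.

counts (3, 11, 12, 8)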